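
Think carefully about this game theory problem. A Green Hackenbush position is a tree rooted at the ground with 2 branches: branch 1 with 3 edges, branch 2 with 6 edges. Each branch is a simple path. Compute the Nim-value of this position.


The tree has 2 branches from the ground vertex.
In Green Hackenbush, the Nim-value of a simple path of length k is k.
Branch 1: length 3, Nim-value = 3
Branch 2: length 6, Nim-value = 6
Total Nim-value = XOR of all branch values:
0 XOR 3 = 3
3 XOR 6 = 5
Nim-value of the tree = 5

5


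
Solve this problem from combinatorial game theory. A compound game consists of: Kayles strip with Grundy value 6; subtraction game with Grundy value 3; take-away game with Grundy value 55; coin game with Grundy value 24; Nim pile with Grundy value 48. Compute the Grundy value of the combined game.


By the Sprague-Grundy theorem, the Grundy value of a sum of games is the XOR of individual Grundy values.
Kayles strip: Grundy value = 6. Running XOR: 0 XOR 6 = 6
subtraction game: Grundy value = 3. Running XOR: 6 XOR 3 = 5
take-away game: Grundy value = 55. Running XOR: 5 XOR 55 = 50
coin game: Grundy value = 24. Running XOR: 50 XOR 24 = 42
Nim pile: Grundy value = 48. Running XOR: 42 XOR 48 = 26
The combined Grundy value is 26.

26


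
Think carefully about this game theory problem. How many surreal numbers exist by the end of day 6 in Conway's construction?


Day 0: {|} = 0 is born. Count = 1.
Day n: the number of surreal numbers born by day n is 2^(n+1) - 1.
By day 0: 2^1 - 1 = 1
By day 1: 2^2 - 1 = 3
By day 2: 2^3 - 1 = 7
By day 3: 2^4 - 1 = 15
By day 4: 2^5 - 1 = 31
By day 5: 2^6 - 1 = 63
By day 6: 2^7 - 1 = 127
By day 6: 127 surreal numbers.

127


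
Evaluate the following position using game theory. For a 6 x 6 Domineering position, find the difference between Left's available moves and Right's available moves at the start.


Board is 6 x 6 (rows x cols).
Left (vertical) placements: (rows-1) * cols = 5 * 6 = 30
Right (horizontal) placements: rows * (cols-1) = 6 * 5 = 30
Advantage = Left - Right = 30 - 30 = 0

0


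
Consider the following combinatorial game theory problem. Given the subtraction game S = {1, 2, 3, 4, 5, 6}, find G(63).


The subtraction set is S = {1, 2, 3, 4, 5, 6}.
G(k) = mex{ G(k - s) : s in S, s <= k }. We compute iteratively: G(0) = 0.
G(1) = mex({0}) = 1
G(2) = mex({0, 1}) = 2
G(3) = mex({0, 1, 2}) = 3
G(4) = mex({0, 1, 2, 3}) = 4
G(5) = mex({0, 1, 2, 3, 4}) = 5
G(6) = mex({0, 1, 2, 3, 4, 5}) = 6
G(7) = mex({1, 2, 3, 4, 5, 6}) = 0
G(8) = mex({0, 2, 3, 4, 5, 6}) = 1
G(9) = mex({0, 1, 3, 4, 5, 6}) = 2
G(10) = mex({0, 1, 2, 4, 5, 6}) = 3
G(11) = mex({0, 1, 2, 3, 5, 6}) = 4
G(12) = mex({0, 1, 2, 3, 4, 6}) = 5
Observe that G(7)..G(12) = 0, 1, 2, 3, 4, 5 repeats G(0)..G(5) = 0, 1, 2, 3, 4, 5.
For k >= max(S) = 6, G(k) is determined by the previous 6 values G(k-6)..G(k-1); a window of 6 consecutive values has recurred shifted by 7, so by induction G(k + 7) = G(k) for all k >= 0: the sequence is periodic from the start with period 7.
One period: G(0..6) = 0, 1, 2, 3, 4, 5, 6.
63 mod 7 = 0, so G(63) = G(0) = 0.

0


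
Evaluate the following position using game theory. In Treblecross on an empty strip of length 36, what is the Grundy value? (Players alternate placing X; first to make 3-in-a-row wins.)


Treblecross: place X on empty cells; 3-in-a-row wins.
Playing within two cells of an existing X lets the opponent win at once, so sensible play treats the cells i-2..i+2 around each X as dead. The player left with no safe cell loses, so this is a normal-play take-away game on strips of safe cells.
Placing X at cell i (0-indexed) of a strip of k safe cells leaves independent strips of sizes max(0, i-2) and max(0, k-i-3). Hence G(k) = mex{ G(max(0,i-2)) XOR G(max(0,k-i-3)) : 0 <= i < k }, with G(0) = 0.
G(1): splits (0,0):0^0=0 -> mex({0}) = 1
G(2): splits (0,0):0^0=0 -> mex({0}) = 1
G(3): splits (0,0):0^0=0 -> mex({0}) = 1
G(4): splits (0,1):0^1=1 (0,0):0^0=0 -> mex({0, 1}) = 2
G(5): splits (0,2):0^1=1 (0,1):0^1=1 (0,0):0^0=0 -> mex({0, 1}) = 2
G(6) = mex({1}) = 0
G(7) = mex({0, 1, 2}) = 3
G(8) = mex({0, 1, 2}) = 3
G(9) = mex({0, 2}) = 1
G(10) = mex({0, 2, 3}) = 1
G(11) = mex({0, 3}) = 1
G(12) = mex({1, 3}) = 0
G(13) = mex({0, 1, 2, 3}) = 4
G(14) = mex({0, 1, 2}) = 3
G(15) = mex({0, 1, 2}) = 3
G(16) = mex({0, 1, 2, 4}) = 3
G(17) = mex({0, 1, 3, 4}) = 2
G(18) = mex({0, 1, 3, 4}) = 2
G(19) = mex({0, 1, 3, 5}) = 2
G(20) = mex({0, 1, 2, 3, 5}) = 4
G(21) = mex({0, 1, 2, 3, 5}) = 4
G(22) = mex({1, 2, 6}) = 0
G(23) = mex({0, 1, 2, 3, 4, 6}) = 5
G(24) = mex({0, 1, 2, 3, 4}) = 5
G(25) = mex({0, 1, 3, 4, 7}) = 2
G(26) = mex({0, 1, 3, 4, 5, 7}) = 2
G(27) = mex({0, 1, 3, 5}) = 2
G(28) = mex({0, 1, 2, 5}) = 3
G(29) = mex({0, 1, 2, 4, 5, 6}) = 3
G(30) = mex({1, 2, 4, 6}) = 0
G(31) = mex({0, 1, 2, 3, 4, 6}) = 5
G(32) = mex({1, 2, 3, 4, 7}) = 0
G(33) = mex({0, 3, 7}) = 1
G(34) = mex({0, 2, 3, 5, 7}) = 1
G(35) = mex({0, 2, 3, 5, 6}) = 1
G(36) = mex({0, 1, 2, 5, 6}) = 3
Therefore G(36) = 3.

3


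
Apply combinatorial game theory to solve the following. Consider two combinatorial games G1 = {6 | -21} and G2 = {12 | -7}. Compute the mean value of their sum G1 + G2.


G1 = {6 | -21}, G2 = {12 | -7}
Each is a switch {a | b} with numbers a > b; its mean value is (a + b)/2, and mean value is additive over game sums: m(G1 + G2) = m(G1) + m(G2).
Mean of G1 = (6 + (-21))/2 = -15/2 = -15/2
Mean of G2 = (12 + (-7))/2 = 5/2 = 5/2
Mean of G1 + G2 = -15/2 + 5/2 = -5

-5


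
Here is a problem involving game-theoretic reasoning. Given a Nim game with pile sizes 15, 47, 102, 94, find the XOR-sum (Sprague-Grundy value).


We need the XOR (exclusive or) of all pile sizes.
After XOR-ing pile 1 (size 15): 0 XOR 15 = 15
After XOR-ing pile 2 (size 47): 15 XOR 47 = 32
After XOR-ing pile 3 (size 102): 32 XOR 102 = 70
After XOR-ing pile 4 (size 94): 70 XOR 94 = 24
The Nim-value of this position is 24.

24


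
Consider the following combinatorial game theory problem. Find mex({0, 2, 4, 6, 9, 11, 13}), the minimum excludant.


Set = {0, 2, 4, 6, 9, 11, 13}
0 is in the set.
1 is NOT in the set. This is the mex.
mex = 1

1


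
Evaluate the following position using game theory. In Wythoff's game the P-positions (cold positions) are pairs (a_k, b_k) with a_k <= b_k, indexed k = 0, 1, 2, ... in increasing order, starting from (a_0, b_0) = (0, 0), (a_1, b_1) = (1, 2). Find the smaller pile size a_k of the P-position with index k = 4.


By Wythoff's theorem, a_k = floor(k * phi) and b_k = floor(k * phi^2) = a_k + k, where phi = (1 + sqrt(5))/2 is the golden ratio.
phi = (1 + sqrt(5))/2 = 1.618034
k = 4
k * phi = 4 * 1.618034 = 6.472136
a_4 = floor(k * phi) = 6

6


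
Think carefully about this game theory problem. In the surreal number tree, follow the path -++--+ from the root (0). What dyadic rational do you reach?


Sign expansion: -++--+
Rule: track bounds (lo, hi), initially (-inf, +inf). On '+', the current value becomes lo and we move to the simplest number in (value, hi): value + 1 if hi = +inf, otherwise the midpoint (value + hi)/2. On '-', the current value becomes hi and we move to value - 1 if lo = -inf, otherwise the midpoint (lo + value)/2.
Start at 0.
Step 1: sign = -, move left. Bounds: (-inf, 0). Value = -1
Step 2: sign = +, move right. Bounds: (-1, 0). Value = -1/2
Step 3: sign = +, move right. Bounds: (-1/2, 0). Value = -1/4
Step 4: sign = -, move left. Bounds: (-1/2, -1/4). Value = -3/8
Step 5: sign = -, move left. Bounds: (-1/2, -3/8). Value = -7/16
Step 6: sign = +, move right. Bounds: (-7/16, -3/8). Value = -13/32
The surreal number with sign expansion -++--+ is -13/32.

-13/32


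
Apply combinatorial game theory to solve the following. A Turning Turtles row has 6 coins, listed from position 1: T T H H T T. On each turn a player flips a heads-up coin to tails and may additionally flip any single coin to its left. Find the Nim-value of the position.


Coins: T T H H T T
Key fact: a single head at position k behaves exactly like a Nim heap of size k (turning it to T and optionally flipping a coin at j < k corresponds to moving the heap from k to j, or to 0), and heads combine as a disjunctive sum (two heads at the same place would cancel, matching j XOR j = 0). So the Nim-value is the XOR of the 1-indexed positions of the heads.
Face-up positions (1-indexed): [3, 4]
XOR 0 with 3: 0 XOR 3 = 3
XOR 3 with 4: 3 XOR 4 = 7
Nim-value = 7

7


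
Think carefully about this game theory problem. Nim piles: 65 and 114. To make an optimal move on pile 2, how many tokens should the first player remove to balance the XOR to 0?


Piles: 65 and 114
Current XOR: 65 XOR 114 = 51 (non-zero, so this is an N-position).
To make the XOR zero, we need to find a move that balances the piles.
For pile 2 (size 114): target = 114 XOR 51 = 65
We reduce pile 2 from 114 to 65.
Tokens removed: 114 - 65 = 49
Verification: 65 XOR 65 = 0

49


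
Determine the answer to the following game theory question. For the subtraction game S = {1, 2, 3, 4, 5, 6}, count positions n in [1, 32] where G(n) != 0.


Subtraction set S = {1, 2, 3, 4, 5, 6}, so G(n) = n mod 7.
G(n) = 0 when n is a multiple of 7.
Multiples of 7 in [1, 32]: 4
N-positions (nonzero Grundy) = 32 - 4 = 28

28


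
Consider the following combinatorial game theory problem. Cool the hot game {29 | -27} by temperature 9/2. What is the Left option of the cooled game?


Original game: {29 | -27} (a switch {a | b} with a > b).
Cooling by t (for t below the temperature (a - b)/2 = 28) taxes each move by t: {a | b} cooled by t is {a - t | b + t}.
Cooling amount: t = 9/2
Cooled Left option: 29 - 9/2 = 49/2
Cooled Right option: -27 + 9/2 = -45/2
Cooled game: {49/2 | -45/2}
Left option = 49/2

49/2


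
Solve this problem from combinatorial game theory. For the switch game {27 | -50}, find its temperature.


The game is {27 | -50}, a switch {a | b} with numbers a > b.
Cooling {a | b} by t gives {a - t | b + t}, which stops being hot when a - t = b + t, i.e. at t = (a - b)/2. So the temperature of a switch is (a - b)/2.
Temperature = (Left option - Right option) / 2
= (27 - (-50)) / 2
= 77 / 2
= 77/2

77/2


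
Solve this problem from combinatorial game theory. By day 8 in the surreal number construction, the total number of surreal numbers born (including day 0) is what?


Day 0: {|} = 0 is born. Count = 1.
Day n: the number of surreal numbers born by day n is 2^(n+1) - 1.
By day 0: 2^1 - 1 = 1
By day 1: 2^2 - 1 = 3
By day 2: 2^3 - 1 = 7
By day 3: 2^4 - 1 = 15
By day 4: 2^5 - 1 = 31
By day 5: 2^6 - 1 = 63
By day 6: 2^7 - 1 = 127
By day 7: 2^8 - 1 = 255
By day 8: 2^9 - 1 = 511
By day 8: 511 surreal numbers.

511


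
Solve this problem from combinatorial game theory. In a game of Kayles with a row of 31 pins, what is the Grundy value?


Kayles: a move removes 1 or 2 adjacent pins from a contiguous row.
Removing pins from a row of k leaves two independent rows (a, b) with a + b = k - 1 (one pin) or a + b = k - 2 (two pins); an end removal gives a = 0.
By Sprague-Grundy, G(k) = mex{ G(a) XOR G(b) } over all these splits. G(0) = 0.
G(1): splits (0,0):0^0=0 -> mex({0}) = 1
G(2): splits (0,1):0^1=1 (0,0):0^0=0 -> mex({0, 1}) = 2
G(3): splits (0,2):0^2=2 (1,1):1^1=0 (0,1):0^1=1 -> mex({0, 1, 2}) = 3
G(4): splits (0,3):0^3=3 (1,2):1^2=3 (0,2):0^2=2 (1,1):1^1=0 -> mex({0, 2, 3}) = 1
G(5): splits (0,4):0^1=1 (1,3):1^3=2 (2,2):2^2=0 (0,3):0^3=3 (1,2):1^2=3 -> mex({0, 1, 2, 3}) = 4
G(6) = mex({0, 1, 2, 4}) = 3
G(7) = mex({0, 1, 3, 4, 5}) = 2
G(8) = mex({0, 2, 3, 5, 6}) = 1
G(9) = mex({0, 1, 2, 3, 6, 7}) = 4
G(10) = mex({0, 1, 3, 4, 5, 7}) = 2
G(11) = mex({0, 1, 2, 3, 4, 5}) = 6
G(12) = mex({0, 1, 2, 3, 5, 6, 7}) = 4
G(13) = mex({0, 2, 3, 4, 6, 7}) = 1
G(14) = mex({0, 1, 4, 5, 6, 7}) = 2
G(15) = mex({0, 1, 2, 3, 4, 5, 6}) = 7
G(16) = mex({0, 2, 3, 5, 6, 7}) = 1
G(17) = mex({0, 1, 2, 3, 5, 6, 7}) = 4
G(18) = mex({0, 1, 2, 4, 5, 6}) = 3
G(19) = mex({0, 1, 3, 4, 5, 7}) = 2
G(20) = mex({0, 2, 3, 4, 5, 6, 7}) = 1
G(21) = mex({0, 1, 2, 3, 5, 6, 7}) = 4
G(22) = mex({0, 1, 2, 3, 4, 5, 7}) = 6
G(23) = mex({0, 1, 2, 3, 4, 5, 6}) = 7
G(24) = mex({0, 1, 2, 3, 5, 6, 7}) = 4
G(25) = mex({0, 2, 3, 4, 6, 7}) = 1
G(26) = mex({0, 1, 3, 4, 5, 6, 7}) = 2
G(27) = mex({0, 1, 2, 3, 4, 5, 6, 7}) = 8
G(28) = mex({0, 1, 2, 3, 4, 6, 7, 8}) = 5
G(29) = mex({0, 1, 2, 3, 5, 6, 7, 8, 9}) = 4
G(30) = mex({0, 1, 2, 3, 4, 5, 6, 9, 10}) = 7
G(31) = mex({0, 1, 3, 4, 5, 7, 10, 11}) = 2
Therefore G(31) = 2.

2


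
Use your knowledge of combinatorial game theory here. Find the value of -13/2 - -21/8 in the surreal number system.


x = -13/2, y = -21/8
Converting to common denominator: 8
x = -52/8, y = -21/8
x - y = -13/2 - -21/8 = -31/8

-31/8


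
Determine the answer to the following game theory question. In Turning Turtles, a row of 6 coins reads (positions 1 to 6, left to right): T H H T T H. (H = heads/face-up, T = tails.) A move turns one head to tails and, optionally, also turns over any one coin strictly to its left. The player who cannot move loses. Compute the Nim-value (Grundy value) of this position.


Coins: T H H T T H
Key fact: a single head at position k behaves exactly like a Nim heap of size k (turning it to T and optionally flipping a coin at j < k corresponds to moving the heap from k to j, or to 0), and heads combine as a disjunctive sum (two heads at the same place would cancel, matching j XOR j = 0). So the Nim-value is the XOR of the 1-indexed positions of the heads.
Face-up positions (1-indexed): [2, 3, 6]
XOR 0 with 2: 0 XOR 2 = 2
XOR 2 with 3: 2 XOR 3 = 1
XOR 1 with 6: 1 XOR 6 = 7
Nim-value = 7

7


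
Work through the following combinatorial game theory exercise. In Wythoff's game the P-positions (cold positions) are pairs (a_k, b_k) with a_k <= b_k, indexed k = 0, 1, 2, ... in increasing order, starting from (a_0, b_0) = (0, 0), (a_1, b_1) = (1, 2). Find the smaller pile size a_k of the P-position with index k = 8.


By Wythoff's theorem, a_k = floor(k * phi) and b_k = floor(k * phi^2) = a_k + k, where phi = (1 + sqrt(5))/2 is the golden ratio.
phi = (1 + sqrt(5))/2 = 1.618034
k = 8
k * phi = 8 * 1.618034 = 12.944272
a_8 = floor(k * phi) = 12

12


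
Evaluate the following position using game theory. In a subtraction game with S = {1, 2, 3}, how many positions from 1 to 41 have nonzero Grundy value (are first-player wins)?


Subtraction set S = {1, 2, 3}, so G(n) = n mod 4.
G(n) = 0 when n is a multiple of 4.
Multiples of 4 in [1, 41]: 10
N-positions (nonzero Grundy) = 41 - 10 = 31

31


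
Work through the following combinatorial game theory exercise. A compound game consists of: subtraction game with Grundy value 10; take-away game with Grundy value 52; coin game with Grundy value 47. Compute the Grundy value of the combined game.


By the Sprague-Grundy theorem, the Grundy value of a sum of games is the XOR of individual Grundy values.
subtraction game: Grundy value = 10. Running XOR: 0 XOR 10 = 10
take-away game: Grundy value = 52. Running XOR: 10 XOR 52 = 62
coin game: Grundy value = 47. Running XOR: 62 XOR 47 = 17
The combined Grundy value is 17.

17


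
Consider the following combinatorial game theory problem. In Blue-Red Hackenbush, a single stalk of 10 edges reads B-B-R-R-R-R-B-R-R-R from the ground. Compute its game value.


Edges (from ground): B-B-R-R-R-R-B-R-R-R
By Berlekamp's sign-expansion rule, a Blue-Red Hackenbush stalk has the value of the surreal number whose sign sequence is the edge sequence with B -> + and R -> -.
Sign sequence: ++----+---
Trace the sign expansion in the surreal number tree, starting from 0:
Edge 1: B (sign +) -> bounds (0, +inf), value = 1
Edge 2: B (sign +) -> bounds (1, +inf), value = 2
Edge 3: R (sign -) -> bounds (1, 2), value = 3/2
Edge 4: R (sign -) -> bounds (1, 3/2), value = 5/4
Edge 5: R (sign -) -> bounds (1, 5/4), value = 9/8
Edge 6: R (sign -) -> bounds (1, 9/8), value = 17/16
Edge 7: B (sign +) -> bounds (17/16, 9/8), value = 35/32
Edge 8: R (sign -) -> bounds (17/16, 35/32), value = 69/64
Edge 9: R (sign -) -> bounds (17/16, 69/64), value = 137/128
Edge 10: R (sign -) -> bounds (17/16, 137/128), value = 273/256
Game value = 273/256

273/256


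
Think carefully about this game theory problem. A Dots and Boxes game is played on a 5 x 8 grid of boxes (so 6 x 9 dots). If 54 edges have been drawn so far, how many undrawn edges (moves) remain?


Grid: 5 x 8 boxes, i.e. 6 rows and 9 columns of dots.
Horizontal edges: (rows + 1) * cols = 6 * 8 = 48
Vertical edges: rows * (cols + 1) = 5 * 9 = 45
Total edges: 48 + 45 = 93
Edges drawn: 54
Remaining: 93 - 54 = 39

39


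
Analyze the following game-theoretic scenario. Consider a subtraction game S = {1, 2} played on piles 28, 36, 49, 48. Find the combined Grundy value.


Subtraction set: {1, 2}
For this subtraction set, G(n) = n mod 3 (period = max + 1 = 3).
Pile 1 (size 28): G(28) = 28 mod 3 = 1
Pile 2 (size 36): G(36) = 36 mod 3 = 0
Pile 3 (size 49): G(49) = 49 mod 3 = 1
Pile 4 (size 48): G(48) = 48 mod 3 = 0
Total Grundy value = XOR of all: 1 XOR 0 XOR 1 XOR 0 = 0

0


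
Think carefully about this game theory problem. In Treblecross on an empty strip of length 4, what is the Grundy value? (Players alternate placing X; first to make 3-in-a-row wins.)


Treblecross: place X on empty cells; 3-in-a-row wins.
Playing within two cells of an existing X lets the opponent win at once, so sensible play treats the cells i-2..i+2 around each X as dead. The player left with no safe cell loses, so this is a normal-play take-away game on strips of safe cells.
Placing X at cell i (0-indexed) of a strip of k safe cells leaves independent strips of sizes max(0, i-2) and max(0, k-i-3). Hence G(k) = mex{ G(max(0,i-2)) XOR G(max(0,k-i-3)) : 0 <= i < k }, with G(0) = 0.
G(1): splits (0,0):0^0=0 -> mex({0}) = 1
G(2): splits (0,0):0^0=0 -> mex({0}) = 1
G(3): splits (0,0):0^0=0 -> mex({0}) = 1
G(4): splits (0,1):0^1=1 (0,0):0^0=0 -> mex({0, 1}) = 2
Therefore G(4) = 2.

2


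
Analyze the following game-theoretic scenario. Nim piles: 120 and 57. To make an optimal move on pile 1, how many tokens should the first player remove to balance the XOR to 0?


Piles: 120 and 57
Current XOR: 120 XOR 57 = 65 (non-zero, so this is an N-position).
To make the XOR zero, we need to find a move that balances the piles.
For pile 1 (size 120): target = 120 XOR 65 = 57
We reduce pile 1 from 120 to 57.
Tokens removed: 120 - 57 = 63
Verification: 57 XOR 57 = 0

63


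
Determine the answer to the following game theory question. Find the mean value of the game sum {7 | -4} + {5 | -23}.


G1 = {7 | -4}, G2 = {5 | -23}
Each is a switch {a | b} with numbers a > b; its mean value is (a + b)/2, and mean value is additive over game sums: m(G1 + G2) = m(G1) + m(G2).
Mean of G1 = (7 + (-4))/2 = 3/2 = 3/2
Mean of G2 = (5 + (-23))/2 = -18/2 = -9
Mean of G1 + G2 = 3/2 + -9 = -15/2

-15/2


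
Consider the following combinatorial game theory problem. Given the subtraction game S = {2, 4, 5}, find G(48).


The subtraction set is S = {2, 4, 5}.
G(k) = mex{ G(k - s) : s in S, s <= k }. We compute iteratively: G(0) = 0.
G(1) = mex({}) = 0
G(2) = mex({0}) = 1
G(3) = mex({0}) = 1
G(4) = mex({0, 1}) = 2
G(5) = mex({0, 1}) = 2
G(6) = mex({0, 1, 2}) = 3
G(7) = mex({1, 2}) = 0
G(8) = mex({1, 2, 3}) = 0
G(9) = mex({0, 2}) = 1
G(10) = mex({0, 2, 3}) = 1
G(11) = mex({0, 1, 3}) = 2
Observe that G(7)..G(11) = 0, 0, 1, 1, 2 repeats G(0)..G(4) = 0, 0, 1, 1, 2.
For k >= max(S) = 5, G(k) is determined by the previous 5 values G(k-5)..G(k-1); a window of 5 consecutive values has recurred shifted by 7, so by induction G(k + 7) = G(k) for all k >= 0: the sequence is periodic from the start with period 7.
One period: G(0..6) = 0, 0, 1, 1, 2, 2, 3.
48 mod 7 = 6, so G(48) = G(6) = 3.

3


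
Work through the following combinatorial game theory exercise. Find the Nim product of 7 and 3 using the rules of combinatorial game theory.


Nim multiplication is bilinear over XOR: (u XOR v) * w = (u*w) XOR (v*w).
So we split each operand into its bit components and XOR the pairwise Nim products.
7 = 1 + 2 + 4 (as XOR of powers of 2).
3 = 1 + 2 (as XOR of powers of 2).
Using the standard Nim-product table on single bits:
  2*2 = 3,   2*4 = 8,   2*8 = 12,
  4*4 = 6,   4*8 = 11,  8*8 = 13,
and  1*x = x (identity), k*l = l*k (commutative).
Pairwise Nim products:
  1 * 1 = 1
  1 * 2 = 2
  2 * 1 = 2
  2 * 2 = 3
  4 * 1 = 4
  4 * 2 = 8
XOR them: 1 XOR 2 XOR 2 XOR 3 XOR 4 XOR 8 = 14.
Result: 7 * 3 = 14 (in Nim).

14


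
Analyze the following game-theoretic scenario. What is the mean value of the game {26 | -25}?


Game = {26 | -25}, a switch {a | b} with numbers a > b.
Its thermograph has left wall a - t and right wall b + t, which meet at t = (a - b)/2, where both equal (a + b)/2. So the mast (mean value) is at (a + b)/2.
Mean = (26 + (-25))/2 = 1/2 = 1/2

1/2


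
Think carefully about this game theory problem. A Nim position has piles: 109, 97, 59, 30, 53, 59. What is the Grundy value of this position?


We need the XOR (exclusive or) of all pile sizes.
After XOR-ing pile 1 (size 109): 0 XOR 109 = 109
After XOR-ing pile 2 (size 97): 109 XOR 97 = 12
After XOR-ing pile 3 (size 59): 12 XOR 59 = 55
After XOR-ing pile 4 (size 30): 55 XOR 30 = 41
After XOR-ing pile 5 (size 53): 41 XOR 53 = 28
After XOR-ing pile 6 (size 59): 28 XOR 59 = 39
The Nim-value of this position is 39.

39


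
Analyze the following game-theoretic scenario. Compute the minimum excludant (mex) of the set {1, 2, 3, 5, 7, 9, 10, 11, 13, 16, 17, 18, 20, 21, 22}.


Set = {1, 2, 3, 5, 7, 9, 10, 11, 13, 16, 17, 18, 20, 21, 22}
0 is NOT in the set. This is the mex.
mex = 0

0


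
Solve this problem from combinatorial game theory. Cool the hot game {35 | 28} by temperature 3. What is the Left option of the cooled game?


Original game: {35 | 28} (a switch {a | b} with a > b).
Cooling by t (for t below the temperature (a - b)/2 = 7/2) taxes each move by t: {a | b} cooled by t is {a - t | b + t}.
Cooling amount: t = 3
Cooled Left option: 35 - 3 = 32
Cooled Right option: 28 + 3 = 31
Cooled game: {32 | 31}
Left option = 32

32


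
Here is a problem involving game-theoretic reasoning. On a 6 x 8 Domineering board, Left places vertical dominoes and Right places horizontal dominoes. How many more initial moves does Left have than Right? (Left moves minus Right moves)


Board is 6 x 8 (rows x cols).
Left (vertical) placements: (rows-1) * cols = 5 * 8 = 40
Right (horizontal) placements: rows * (cols-1) = 6 * 7 = 42
Advantage = Left - Right = 40 - 42 = -2

-2


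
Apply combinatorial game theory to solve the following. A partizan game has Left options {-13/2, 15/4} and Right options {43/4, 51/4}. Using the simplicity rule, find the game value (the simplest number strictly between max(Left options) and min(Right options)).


Left options: {-13/2, 15/4}, max = 15/4
Right options: {43/4, 51/4}, min = 43/4
All options are numbers and max(Left) < min(Right), so by the simplicity theorem the value is the simplest (earliest-born) number strictly between 15/4 and 43/4.
Integers 4 through 10 all lie strictly between 15/4 and 43/4.
Among integers, the simplest (lowest birthday = smallest |n|; 0 is born on day 0, +-n on day n) is 4.
No non-integer in the interval can be simpler: if x is a non-integer in the interval, then floor(x) or ceil(x) also lies in the interval (the interval contains an integer), and both are proper prefixes of x's sign expansion, i.e. born earlier. So the game value is 4.
Game value = 4

4


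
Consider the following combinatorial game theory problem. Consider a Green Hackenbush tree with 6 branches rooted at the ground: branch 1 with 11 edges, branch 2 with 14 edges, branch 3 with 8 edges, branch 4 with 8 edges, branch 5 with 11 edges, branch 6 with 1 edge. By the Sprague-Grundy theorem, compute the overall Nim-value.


The tree has 6 branches from the ground vertex.
In Green Hackenbush, the Nim-value of a simple path of length k is k.
Branch 1: length 11, Nim-value = 11
Branch 2: length 14, Nim-value = 14
Branch 3: length 8, Nim-value = 8
Branch 4: length 8, Nim-value = 8
Branch 5: length 11, Nim-value = 11
Branch 6: length 1, Nim-value = 1
Total Nim-value = XOR of all branch values:
0 XOR 11 = 11
11 XOR 14 = 5
5 XOR 8 = 13
13 XOR 8 = 5
5 XOR 11 = 14
14 XOR 1 = 15
Nim-value of the tree = 15

15


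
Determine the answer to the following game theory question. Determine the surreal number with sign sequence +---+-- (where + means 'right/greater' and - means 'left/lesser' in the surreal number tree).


Sign expansion: +---+--
Rule: track bounds (lo, hi), initially (-inf, +inf). On '+', the current value becomes lo and we move to the simplest number in (value, hi): value + 1 if hi = +inf, otherwise the midpoint (value + hi)/2. On '-', the current value becomes hi and we move to value - 1 if lo = -inf, otherwise the midpoint (lo + value)/2.
Start at 0.
Step 1: sign = +, move right. Bounds: (0, +inf). Value = 1
Step 2: sign = -, move left. Bounds: (0, 1). Value = 1/2
Step 3: sign = -, move left. Bounds: (0, 1/2). Value = 1/4
Step 4: sign = -, move left. Bounds: (0, 1/4). Value = 1/8
Step 5: sign = +, move right. Bounds: (1/8, 1/4). Value = 3/16
Step 6: sign = -, move left. Bounds: (1/8, 3/16). Value = 5/32
Step 7: sign = -, move left. Bounds: (1/8, 5/32). Value = 9/64
The surreal number with sign expansion +---+-- is 9/64.

9/64


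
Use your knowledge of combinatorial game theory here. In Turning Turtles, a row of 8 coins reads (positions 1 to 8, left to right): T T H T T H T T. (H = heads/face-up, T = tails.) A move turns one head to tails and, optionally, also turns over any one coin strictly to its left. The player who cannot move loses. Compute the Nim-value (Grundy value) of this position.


Coins: T T H T T H T T
Key fact: a single head at position k behaves exactly like a Nim heap of size k (turning it to T and optionally flipping a coin at j < k corresponds to moving the heap from k to j, or to 0), and heads combine as a disjunctive sum (two heads at the same place would cancel, matching j XOR j = 0). So the Nim-value is the XOR of the 1-indexed positions of the heads.
Face-up positions (1-indexed): [3, 6]
XOR 0 with 3: 0 XOR 3 = 3
XOR 3 with 6: 3 XOR 6 = 5
Nim-value = 5

5


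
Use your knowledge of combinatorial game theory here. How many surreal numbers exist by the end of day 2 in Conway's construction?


Day 0: {|} = 0 is born. Count = 1.
Day n: the number of surreal numbers born by day n is 2^(n+1) - 1.
By day 0: 2^1 - 1 = 1
By day 1: 2^2 - 1 = 3
By day 2: 2^3 - 1 = 7
By day 2: 7 surreal numbers.

7


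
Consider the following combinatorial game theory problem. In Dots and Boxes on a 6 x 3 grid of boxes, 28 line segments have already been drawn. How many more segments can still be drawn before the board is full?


Grid: 6 x 3 boxes, i.e. 7 rows and 4 columns of dots.
Horizontal edges: (rows + 1) * cols = 7 * 3 = 21
Vertical edges: rows * (cols + 1) = 6 * 4 = 24
Total edges: 21 + 24 = 45
Edges drawn: 28
Remaining: 45 - 28 = 17

17


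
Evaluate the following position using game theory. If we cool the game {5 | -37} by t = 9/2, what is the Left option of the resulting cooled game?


Original game: {5 | -37} (a switch {a | b} with a > b).
Cooling by t (for t below the temperature (a - b)/2 = 21) taxes each move by t: {a | b} cooled by t is {a - t | b + t}.
Cooling amount: t = 9/2
Cooled Left option: 5 - 9/2 = 1/2
Cooled Right option: -37 + 9/2 = -65/2
Cooled game: {1/2 | -65/2}
Left option = 1/2

1/2


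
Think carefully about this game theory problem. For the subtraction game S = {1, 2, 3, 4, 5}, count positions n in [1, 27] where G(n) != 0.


Subtraction set S = {1, 2, 3, 4, 5}, so G(n) = n mod 6.
G(n) = 0 when n is a multiple of 6.
Multiples of 6 in [1, 27]: 4
N-positions (nonzero Grundy) = 27 - 4 = 23

23


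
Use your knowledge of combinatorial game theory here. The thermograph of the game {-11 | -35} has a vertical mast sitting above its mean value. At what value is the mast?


Game = {-11 | -35}, a switch {a | b} with numbers a > b.
Its thermograph has left wall a - t and right wall b + t, which meet at t = (a - b)/2, where both equal (a + b)/2. So the mast (mean value) is at (a + b)/2.
Mean = (-11 + (-35))/2 = -46/2 = -23

-23


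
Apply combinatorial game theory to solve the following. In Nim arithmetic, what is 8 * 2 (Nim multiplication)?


Nim multiplication is bilinear over XOR: (u XOR v) * w = (u*w) XOR (v*w).
So we split each operand into its bit components and XOR the pairwise Nim products.
8 = 8 (as XOR of powers of 2).
2 = 2 (as XOR of powers of 2).
Using the standard Nim-product table on single bits:
  2*2 = 3,   2*4 = 8,   2*8 = 12,
  4*4 = 6,   4*8 = 11,  8*8 = 13,
and  1*x = x (identity), k*l = l*k (commutative).
Pairwise Nim products:
  8 * 2 = 12
XOR them: 12 = 12.
Result: 8 * 2 = 12 (in Nim).

12


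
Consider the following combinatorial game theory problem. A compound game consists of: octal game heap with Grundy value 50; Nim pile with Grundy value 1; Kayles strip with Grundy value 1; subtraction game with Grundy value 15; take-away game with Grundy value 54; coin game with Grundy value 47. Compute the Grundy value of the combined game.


By the Sprague-Grundy theorem, the Grundy value of a sum of games is the XOR of individual Grundy values.
octal game heap: Grundy value = 50. Running XOR: 0 XOR 50 = 50
Nim pile: Grundy value = 1. Running XOR: 50 XOR 1 = 51
Kayles strip: Grundy value = 1. Running XOR: 51 XOR 1 = 50
subtraction game: Grundy value = 15. Running XOR: 50 XOR 15 = 61
take-away game: Grundy value = 54. Running XOR: 61 XOR 54 = 11
coin game: Grundy value = 47. Running XOR: 11 XOR 47 = 36
The combined Grundy value is 36.

36


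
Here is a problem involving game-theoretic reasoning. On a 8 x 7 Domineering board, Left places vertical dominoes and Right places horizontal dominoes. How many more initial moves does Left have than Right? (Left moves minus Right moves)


Board is 8 x 7 (rows x cols).
Left (vertical) placements: (rows-1) * cols = 7 * 7 = 49
Right (horizontal) placements: rows * (cols-1) = 8 * 6 = 48
Advantage = Left - Right = 49 - 48 = 1

1


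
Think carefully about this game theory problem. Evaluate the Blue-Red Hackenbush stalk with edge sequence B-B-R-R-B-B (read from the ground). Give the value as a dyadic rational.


Edges (from ground): B-B-R-R-B-B
By Berlekamp's sign-expansion rule, a Blue-Red Hackenbush stalk has the value of the surreal number whose sign sequence is the edge sequence with B -> + and R -> -.
Sign sequence: ++--++
Trace the sign expansion in the surreal number tree, starting from 0:
Edge 1: B (sign +) -> bounds (0, +inf), value = 1
Edge 2: B (sign +) -> bounds (1, +inf), value = 2
Edge 3: R (sign -) -> bounds (1, 2), value = 3/2
Edge 4: R (sign -) -> bounds (1, 3/2), value = 5/4
Edge 5: B (sign +) -> bounds (5/4, 3/2), value = 11/8
Edge 6: B (sign +) -> bounds (11/8, 3/2), value = 23/16
Game value = 23/16

23/16


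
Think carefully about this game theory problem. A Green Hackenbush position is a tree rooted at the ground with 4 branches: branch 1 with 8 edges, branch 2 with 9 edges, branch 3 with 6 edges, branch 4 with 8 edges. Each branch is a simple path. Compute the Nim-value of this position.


The tree has 4 branches from the ground vertex.
In Green Hackenbush, the Nim-value of a simple path of length k is k.
Branch 1: length 8, Nim-value = 8
Branch 2: length 9, Nim-value = 9
Branch 3: length 6, Nim-value = 6
Branch 4: length 8, Nim-value = 8
Total Nim-value = XOR of all branch values:
0 XOR 8 = 8
8 XOR 9 = 1
1 XOR 6 = 7
7 XOR 8 = 15
Nim-value of the tree = 15

15


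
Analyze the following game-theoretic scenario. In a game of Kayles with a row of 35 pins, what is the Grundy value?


Kayles: a move removes 1 or 2 adjacent pins from a contiguous row.
Removing pins from a row of k leaves two independent rows (a, b) with a + b = k - 1 (one pin) or a + b = k - 2 (two pins); an end removal gives a = 0.
By Sprague-Grundy, G(k) = mex{ G(a) XOR G(b) } over all these splits. G(0) = 0.
G(1): splits (0,0):0^0=0 -> mex({0}) = 1
G(2): splits (0,1):0^1=1 (0,0):0^0=0 -> mex({0, 1}) = 2
G(3): splits (0,2):0^2=2 (1,1):1^1=0 (0,1):0^1=1 -> mex({0, 1, 2}) = 3
G(4): splits (0,3):0^3=3 (1,2):1^2=3 (0,2):0^2=2 (1,1):1^1=0 -> mex({0, 2, 3}) = 1
G(5): splits (0,4):0^1=1 (1,3):1^3=2 (2,2):2^2=0 (0,3):0^3=3 (1,2):1^2=3 -> mex({0, 1, 2, 3}) = 4
G(6) = mex({0, 1, 2, 4}) = 3
G(7) = mex({0, 1, 3, 4, 5}) = 2
G(8) = mex({0, 2, 3, 5, 6}) = 1
G(9) = mex({0, 1, 2, 3, 6, 7}) = 4
G(10) = mex({0, 1, 3, 4, 5, 7}) = 2
G(11) = mex({0, 1, 2, 3, 4, 5}) = 6
G(12) = mex({0, 1, 2, 3, 5, 6, 7}) = 4
G(13) = mex({0, 2, 3, 4, 6, 7}) = 1
G(14) = mex({0, 1, 4, 5, 6, 7}) = 2
G(15) = mex({0, 1, 2, 3, 4, 5, 6}) = 7
G(16) = mex({0, 2, 3, 5, 6, 7}) = 1
G(17) = mex({0, 1, 2, 3, 5, 6, 7}) = 4
G(18) = mex({0, 1, 2, 4, 5, 6}) = 3
G(19) = mex({0, 1, 3, 4, 5, 7}) = 2
G(20) = mex({0, 2, 3, 4, 5, 6, 7}) = 1
G(21) = mex({0, 1, 2, 3, 5, 6, 7}) = 4
G(22) = mex({0, 1, 2, 3, 4, 5, 7}) = 6
G(23) = mex({0, 1, 2, 3, 4, 5, 6}) = 7
G(24) = mex({0, 1, 2, 3, 5, 6, 7}) = 4
G(25) = mex({0, 2, 3, 4, 6, 7}) = 1
G(26) = mex({0, 1, 3, 4, 5, 6, 7}) = 2
G(27) = mex({0, 1, 2, 3, 4, 5, 6, 7}) = 8
G(28) = mex({0, 1, 2, 3, 4, 6, 7, 8}) = 5
G(29) = mex({0, 1, 2, 3, 5, 6, 7, 8, 9}) = 4
G(30) = mex({0, 1, 2, 3, 4, 5, 6, 9, 10}) = 7
G(31) = mex({0, 1, 3, 4, 5, 7, 10, 11}) = 2
G(32) = mex({0, 2, 3, 4, 5, 6, 7, 9, 11}) = 1
G(33) = mex({0, 1, 2, 3, 4, 5, 6, 7, 9, 12}) = 8
G(34) = mex({0, 1, 2, 3, 4, 5, 7, 8, 11, 12}) = 6
G(35) = mex({0, 1, 2, 3, 4, 5, 6, 8, 9, 10, 11}) = 7
Therefore G(35) = 7.

7


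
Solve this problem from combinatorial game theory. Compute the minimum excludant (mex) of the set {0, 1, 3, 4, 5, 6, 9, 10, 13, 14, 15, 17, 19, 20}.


Set = {0, 1, 3, 4, 5, 6, 9, 10, 13, 14, 15, 17, 19, 20}
0 is in the set.
1 is in the set.
2 is NOT in the set. This is the mex.
mex = 2

2


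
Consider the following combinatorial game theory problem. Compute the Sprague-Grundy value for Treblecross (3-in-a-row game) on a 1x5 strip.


Treblecross: place X on empty cells; 3-in-a-row wins.
Playing within two cells of an existing X lets the opponent win at once, so sensible play treats the cells i-2..i+2 around each X as dead. The player left with no safe cell loses, so this is a normal-play take-away game on strips of safe cells.
Placing X at cell i (0-indexed) of a strip of k safe cells leaves independent strips of sizes max(0, i-2) and max(0, k-i-3). Hence G(k) = mex{ G(max(0,i-2)) XOR G(max(0,k-i-3)) : 0 <= i < k }, with G(0) = 0.
G(1): splits (0,0):0^0=0 -> mex({0}) = 1
G(2): splits (0,0):0^0=0 -> mex({0}) = 1
G(3): splits (0,0):0^0=0 -> mex({0}) = 1
G(4): splits (0,1):0^1=1 (0,0):0^0=0 -> mex({0, 1}) = 2
G(5): splits (0,2):0^1=1 (0,1):0^1=1 (0,0):0^0=0 -> mex({0, 1}) = 2
Therefore G(5) = 2.

2


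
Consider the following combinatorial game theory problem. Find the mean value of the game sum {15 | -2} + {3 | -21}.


G1 = {15 | -2}, G2 = {3 | -21}
Each is a switch {a | b} with numbers a > b; its mean value is (a + b)/2, and mean value is additive over game sums: m(G1 + G2) = m(G1) + m(G2).
Mean of G1 = (15 + (-2))/2 = 13/2 = 13/2
Mean of G2 = (3 + (-21))/2 = -18/2 = -9
Mean of G1 + G2 = 13/2 + -9 = -5/2

-5/2


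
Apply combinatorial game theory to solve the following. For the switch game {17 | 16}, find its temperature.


The game is {17 | 16}, a switch {a | b} with numbers a > b.
Cooling {a | b} by t gives {a - t | b + t}, which stops being hot when a - t = b + t, i.e. at t = (a - b)/2. So the temperature of a switch is (a - b)/2.
Temperature = (Left option - Right option) / 2
= (17 - (16)) / 2
= 1 / 2
= 1/2

1/2


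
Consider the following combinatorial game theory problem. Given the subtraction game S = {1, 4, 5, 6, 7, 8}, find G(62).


The subtraction set is S = {1, 4, 5, 6, 7, 8}.
G(k) = mex{ G(k - s) : s in S, s <= k }. We compute iteratively: G(0) = 0.
G(1) = mex({0}) = 1
G(2) = mex({1}) = 0
G(3) = mex({0}) = 1
G(4) = mex({0, 1}) = 2
G(5) = mex({0, 1, 2}) = 3
G(6) = mex({0, 1, 3}) = 2
G(7) = mex({0, 1, 2}) = 3
G(8) = mex({0, 1, 2, 3}) = 4
G(9) = mex({0, 1, 2, 3, 4}) = 5
G(10) = mex({0, 1, 2, 3, 5}) = 4
G(11) = mex({1, 2, 3, 4}) = 0
G(12) = mex({0, 2, 3, 4}) = 1
G(13) = mex({1, 2, 3, 4, 5}) = 0
G(14) = mex({0, 2, 3, 4, 5}) = 1
G(15) = mex({0, 1, 3, 4, 5}) = 2
G(16) = mex({0, 1, 2, 4, 5}) = 3
G(17) = mex({0, 1, 3, 4, 5}) = 2
G(18) = mex({0, 1, 2, 4}) = 3
Observe that G(11)..G(18) = 0, 1, 0, 1, 2, 3, 2, 3 repeats G(0)..G(7) = 0, 1, 0, 1, 2, 3, 2, 3.
For k >= max(S) = 8, G(k) is determined by the previous 8 values G(k-8)..G(k-1); a window of 8 consecutive values has recurred shifted by 11, so by induction G(k + 11) = G(k) for all k >= 0: the sequence is periodic from the start with period 11.
One period: G(0..10) = 0, 1, 0, 1, 2, 3, 2, 3, 4, 5, 4.
62 mod 11 = 7, so G(62) = G(7) = 3.

3


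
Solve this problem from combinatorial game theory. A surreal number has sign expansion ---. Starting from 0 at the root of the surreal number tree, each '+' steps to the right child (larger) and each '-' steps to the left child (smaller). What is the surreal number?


Sign expansion: ---
Rule: track bounds (lo, hi), initially (-inf, +inf). On '+', the current value becomes lo and we move to the simplest number in (value, hi): value + 1 if hi = +inf, otherwise the midpoint (value + hi)/2. On '-', the current value becomes hi and we move to value - 1 if lo = -inf, otherwise the midpoint (lo + value)/2.
Start at 0.
Step 1: sign = -, move left. Bounds: (-inf, 0). Value = -1
Step 2: sign = -, move left. Bounds: (-inf, -1). Value = -2
Step 3: sign = -, move left. Bounds: (-inf, -2). Value = -3
The surreal number with sign expansion --- is -3.

-3


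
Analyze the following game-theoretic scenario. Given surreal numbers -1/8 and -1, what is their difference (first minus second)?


x = -1/8, y = -1
Converting to common denominator: 8
x = -1/8, y = -8/8
x - y = -1/8 - -1 = 7/8

7/8


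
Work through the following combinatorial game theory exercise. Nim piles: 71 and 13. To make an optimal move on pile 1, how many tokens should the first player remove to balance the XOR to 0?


Piles: 71 and 13
Current XOR: 71 XOR 13 = 74 (non-zero, so this is an N-position).
To make the XOR zero, we need to find a move that balances the piles.
For pile 1 (size 71): target = 71 XOR 74 = 13
We reduce pile 1 from 71 to 13.
Tokens removed: 71 - 13 = 58
Verification: 13 XOR 13 = 0

58


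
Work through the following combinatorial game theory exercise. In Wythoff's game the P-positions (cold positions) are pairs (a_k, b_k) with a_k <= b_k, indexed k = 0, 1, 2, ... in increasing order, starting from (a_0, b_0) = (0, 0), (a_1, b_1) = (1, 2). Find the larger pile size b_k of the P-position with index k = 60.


By Wythoff's theorem, a_k = floor(k * phi) and b_k = floor(k * phi^2) = a_k + k, where phi = (1 + sqrt(5))/2 is the golden ratio.
phi = (1 + sqrt(5))/2 = 1.618034
phi^2 = phi + 1 = 2.618034
k = 60
k * phi^2 = 60 * 2.618034 = 157.082039
b_60 = floor(k * phi^2) = 157 (check: a_60 + k = 97 + 60 = 157)

157


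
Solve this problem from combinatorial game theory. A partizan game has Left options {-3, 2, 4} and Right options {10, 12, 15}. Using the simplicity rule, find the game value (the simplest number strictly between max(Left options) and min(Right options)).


Left options: {-3, 2, 4}, max = 4
Right options: {10, 12, 15}, min = 10
All options are numbers and max(Left) < min(Right), so by the simplicity theorem the value is the simplest (earliest-born) number strictly between 4 and 10.
Integers 5 through 9 all lie strictly between 4 and 10.
Among integers, the simplest (lowest birthday = smallest |n|; 0 is born on day 0, +-n on day n) is 5.
No non-integer in the interval can be simpler: if x is a non-integer in the interval, then floor(x) or ceil(x) also lies in the interval (the interval contains an integer), and both are proper prefixes of x's sign expansion, i.e. born earlier. So the game value is 5.
Game value = 5

5


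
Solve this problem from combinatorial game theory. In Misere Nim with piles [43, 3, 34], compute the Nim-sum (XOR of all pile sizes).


We need the XOR (exclusive or) of all pile sizes.
After XOR-ing pile 1 (size 43): 0 XOR 43 = 43
After XOR-ing pile 2 (size 3): 43 XOR 3 = 40
After XOR-ing pile 3 (size 34): 40 XOR 34 = 10
The Nim-value of this position is 10.

10
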